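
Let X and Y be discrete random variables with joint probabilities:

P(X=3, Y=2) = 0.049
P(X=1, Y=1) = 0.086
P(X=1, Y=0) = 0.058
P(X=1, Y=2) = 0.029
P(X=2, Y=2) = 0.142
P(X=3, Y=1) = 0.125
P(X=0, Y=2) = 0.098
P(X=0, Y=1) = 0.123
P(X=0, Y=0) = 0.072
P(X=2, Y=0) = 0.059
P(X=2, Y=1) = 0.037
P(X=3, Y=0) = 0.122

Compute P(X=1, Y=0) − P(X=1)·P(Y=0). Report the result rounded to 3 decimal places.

P(X=1) = 0.058 + 0.086 + 0.029 = 0.173.
P(Y=0) = 0.072 + 0.058 + 0.059 + 0.122 = 0.311.
P(X=1, Y=0) − P(X=1)P(Y=0) = 0.058 − 0.173×0.311 = 0.004.

0.004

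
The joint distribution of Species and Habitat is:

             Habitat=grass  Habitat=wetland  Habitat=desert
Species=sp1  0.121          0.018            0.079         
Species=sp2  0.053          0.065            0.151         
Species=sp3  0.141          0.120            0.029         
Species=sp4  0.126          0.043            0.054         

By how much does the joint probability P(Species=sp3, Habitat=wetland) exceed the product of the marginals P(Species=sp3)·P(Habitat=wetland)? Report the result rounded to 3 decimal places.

P(Species=sp3) = 0.141 + 0.120 + 0.029 = 0.290.
P(Habitat=wetland) = 0.018 + 0.065 + 0.120 + 0.043 = 0.246.
P(Species=sp3, Habitat=wetland) − P(Species=sp3)P(Habitat=wetland) = 0.120 − 0.290×0.246 = 0.049.

0.049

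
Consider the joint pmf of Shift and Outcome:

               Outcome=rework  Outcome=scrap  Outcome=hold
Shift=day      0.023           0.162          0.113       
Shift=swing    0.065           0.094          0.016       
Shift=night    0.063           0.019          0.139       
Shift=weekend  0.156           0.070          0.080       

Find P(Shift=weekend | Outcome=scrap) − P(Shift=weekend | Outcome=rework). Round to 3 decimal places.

P(Outcome=scrap) = 0.162 + 0.094 + 0.019 + 0.070 = 0.345; P(Shift=weekend | Outcome=scrap) = 0.070/0.345 = 0.2029.
P(Outcome=rework) = 0.023 + 0.065 + 0.063 + 0.156 = 0.307; P(Shift=weekend | Outcome=rework) = 0.156/0.307 = 0.5081.
Difference = -0.305.

-0.305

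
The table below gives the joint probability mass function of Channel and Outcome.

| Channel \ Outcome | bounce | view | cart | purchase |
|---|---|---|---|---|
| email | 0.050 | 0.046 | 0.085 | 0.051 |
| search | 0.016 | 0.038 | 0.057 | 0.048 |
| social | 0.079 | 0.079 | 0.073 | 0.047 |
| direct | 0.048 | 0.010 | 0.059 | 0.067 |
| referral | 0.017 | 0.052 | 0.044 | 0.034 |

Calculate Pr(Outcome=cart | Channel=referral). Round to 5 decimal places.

0.29932

P(Channel=referral) = 0.017 + 0.052 + 0.044 + 0.034 = 0.147.
P(Outcome=cart | Channel=referral) = 0.044/0.147 = 0.29932.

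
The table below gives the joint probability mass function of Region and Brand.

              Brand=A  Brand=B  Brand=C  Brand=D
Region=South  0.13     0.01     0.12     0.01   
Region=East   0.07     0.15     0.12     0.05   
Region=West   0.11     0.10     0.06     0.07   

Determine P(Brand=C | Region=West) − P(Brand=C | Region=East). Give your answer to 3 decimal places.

P(Region=West) = 0.11 + 0.10 + 0.06 + 0.07 = 0.34; P(Brand=C | Region=West) = 0.06/0.34 = 0.1765.
P(Region=East) = 0.07 + 0.15 + 0.12 + 0.05 = 0.39; P(Brand=C | Region=East) = 0.12/0.39 = 0.3077.
Difference = -0.131.

-0.131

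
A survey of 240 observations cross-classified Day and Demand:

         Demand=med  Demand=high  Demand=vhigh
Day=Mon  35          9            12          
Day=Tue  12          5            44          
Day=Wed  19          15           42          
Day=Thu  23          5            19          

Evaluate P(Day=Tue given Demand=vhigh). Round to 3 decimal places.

Total with Demand=vhigh: 12 + 44 + 42 + 19 = 117.
P(Day=Tue | Demand=vhigh) = 44/117 = 0.376.

0.376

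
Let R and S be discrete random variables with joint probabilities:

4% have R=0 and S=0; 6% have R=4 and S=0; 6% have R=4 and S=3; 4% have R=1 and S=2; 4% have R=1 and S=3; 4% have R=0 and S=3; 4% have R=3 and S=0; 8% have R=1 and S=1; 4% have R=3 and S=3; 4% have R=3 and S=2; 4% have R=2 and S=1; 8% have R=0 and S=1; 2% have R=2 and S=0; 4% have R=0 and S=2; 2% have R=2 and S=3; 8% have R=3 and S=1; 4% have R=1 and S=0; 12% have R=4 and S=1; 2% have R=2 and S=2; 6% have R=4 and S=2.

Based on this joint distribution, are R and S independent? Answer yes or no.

Every cell satisfies P(R,S) = P(R)·P(S). For instance P(R=0) = 0.20, P(S=1) = 0.40, and 0.20×0.40 = 0.08 matches the joint entry. So R and S are independent.

yes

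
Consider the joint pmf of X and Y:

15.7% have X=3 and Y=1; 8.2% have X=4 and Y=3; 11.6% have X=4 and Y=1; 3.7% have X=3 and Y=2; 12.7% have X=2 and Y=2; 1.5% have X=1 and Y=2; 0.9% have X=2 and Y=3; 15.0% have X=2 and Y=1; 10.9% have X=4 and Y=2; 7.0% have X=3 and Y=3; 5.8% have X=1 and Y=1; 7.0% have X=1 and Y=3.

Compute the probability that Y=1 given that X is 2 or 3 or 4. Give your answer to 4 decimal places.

0.4936

P(X=2) = 0.150 + 0.127 + 0.009 = 0.286.
P(X=3) = 0.157 + 0.037 + 0.070 = 0.264.
P(X=4) = 0.116 + 0.109 + 0.082 = 0.307.
P(X ∈ {2, 3, 4}) = 0.286 + 0.264 + 0.307 = 0.857; P(Y=1, X ∈ {2, 3, 4}) = 0.150 + 0.157 + 0.116 = 0.423.
P(Y=1 | X ∈ {2, 3, 4}) = 0.423/0.857 = 0.4936.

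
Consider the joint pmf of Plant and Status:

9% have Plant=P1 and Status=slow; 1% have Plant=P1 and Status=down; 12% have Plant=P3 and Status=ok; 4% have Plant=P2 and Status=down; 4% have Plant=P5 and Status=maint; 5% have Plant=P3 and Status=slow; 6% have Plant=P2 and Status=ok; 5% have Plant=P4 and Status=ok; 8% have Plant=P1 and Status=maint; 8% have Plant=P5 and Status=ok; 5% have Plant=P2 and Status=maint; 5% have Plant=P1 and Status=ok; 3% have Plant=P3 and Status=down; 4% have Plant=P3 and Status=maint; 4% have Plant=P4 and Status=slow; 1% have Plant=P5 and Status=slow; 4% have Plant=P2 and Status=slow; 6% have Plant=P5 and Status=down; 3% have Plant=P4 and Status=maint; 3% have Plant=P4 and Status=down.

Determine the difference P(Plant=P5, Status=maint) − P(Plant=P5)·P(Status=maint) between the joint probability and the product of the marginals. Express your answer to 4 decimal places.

P(Plant=P5) = 0.08 + 0.01 + 0.06 + 0.04 = 0.19.
P(Status=maint) = 0.08 + 0.05 + 0.04 + 0.03 + 0.04 = 0.24.
P(Plant=P5, Status=maint) − P(Plant=P5)P(Status=maint) = 0.04 − 0.19×0.24 = -0.0056.

-0.0056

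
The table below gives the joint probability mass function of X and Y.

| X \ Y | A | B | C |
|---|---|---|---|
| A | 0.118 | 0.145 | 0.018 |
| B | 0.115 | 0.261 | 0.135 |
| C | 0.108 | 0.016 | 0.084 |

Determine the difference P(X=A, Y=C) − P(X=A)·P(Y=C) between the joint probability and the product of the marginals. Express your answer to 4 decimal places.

-0.0486

P(X=A) = 0.118 + 0.145 + 0.018 = 0.281.
P(Y=C) = 0.018 + 0.135 + 0.084 = 0.237.
P(X=A, Y=C) − P(X=A)P(Y=C) = 0.018 − 0.281×0.237 = -0.0486.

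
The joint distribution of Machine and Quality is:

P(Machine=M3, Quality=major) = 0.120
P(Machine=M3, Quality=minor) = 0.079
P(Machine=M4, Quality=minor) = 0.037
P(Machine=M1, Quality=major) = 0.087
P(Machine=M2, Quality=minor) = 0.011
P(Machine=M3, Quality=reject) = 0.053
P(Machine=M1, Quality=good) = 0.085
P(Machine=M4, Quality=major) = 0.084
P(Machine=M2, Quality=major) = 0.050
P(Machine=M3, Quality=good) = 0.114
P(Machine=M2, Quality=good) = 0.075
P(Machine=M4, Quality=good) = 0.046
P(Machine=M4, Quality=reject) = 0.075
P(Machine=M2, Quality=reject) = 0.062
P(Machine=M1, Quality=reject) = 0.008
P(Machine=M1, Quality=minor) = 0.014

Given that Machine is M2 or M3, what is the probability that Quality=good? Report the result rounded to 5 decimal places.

P(Machine=M2) = 0.075 + 0.011 + 0.050 + 0.062 = 0.198.
P(Machine=M3) = 0.114 + 0.079 + 0.120 + 0.053 = 0.366.
P(Machine ∈ {M2, M3}) = 0.198 + 0.366 = 0.564; P(Quality=good, Machine ∈ {M2, M3}) = 0.075 + 0.114 = 0.189.
P(Quality=good | Machine ∈ {M2, M3}) = 0.189/0.564 = 0.33511.

0.33511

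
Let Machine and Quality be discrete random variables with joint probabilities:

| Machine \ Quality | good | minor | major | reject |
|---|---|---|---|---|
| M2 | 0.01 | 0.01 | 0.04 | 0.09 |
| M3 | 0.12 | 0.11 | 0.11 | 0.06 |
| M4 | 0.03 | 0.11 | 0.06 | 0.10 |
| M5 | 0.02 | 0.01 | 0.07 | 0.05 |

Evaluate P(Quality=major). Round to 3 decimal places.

0.280

P(Quality=major) = 0.04 + 0.11 + 0.06 + 0.07 = 0.28.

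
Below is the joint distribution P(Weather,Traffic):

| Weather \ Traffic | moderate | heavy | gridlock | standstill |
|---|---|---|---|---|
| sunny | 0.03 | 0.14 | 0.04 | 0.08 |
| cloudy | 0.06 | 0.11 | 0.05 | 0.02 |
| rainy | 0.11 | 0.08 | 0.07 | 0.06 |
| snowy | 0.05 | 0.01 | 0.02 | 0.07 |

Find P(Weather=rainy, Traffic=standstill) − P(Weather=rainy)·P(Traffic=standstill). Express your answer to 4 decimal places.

P(Weather=rainy) = 0.11 + 0.08 + 0.07 + 0.06 = 0.32.
P(Traffic=standstill) = 0.08 + 0.02 + 0.06 + 0.07 = 0.23.
P(Weather=rainy, Traffic=standstill) − P(Weather=rainy)P(Traffic=standstill) = 0.06 − 0.32×0.23 = -0.0136.

-0.0136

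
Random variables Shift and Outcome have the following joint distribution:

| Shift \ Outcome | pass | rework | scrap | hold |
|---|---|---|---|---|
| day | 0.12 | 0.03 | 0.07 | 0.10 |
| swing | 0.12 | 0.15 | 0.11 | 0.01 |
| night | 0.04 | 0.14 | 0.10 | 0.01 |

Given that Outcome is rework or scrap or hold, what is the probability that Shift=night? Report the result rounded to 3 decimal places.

P(Outcome=rework) = 0.03 + 0.15 + 0.14 = 0.32.
P(Outcome=scrap) = 0.07 + 0.11 + 0.10 = 0.28.
P(Outcome=hold) = 0.10 + 0.01 + 0.01 = 0.12.
P(Outcome ∈ {rework, scrap, hold}) = 0.32 + 0.28 + 0.12 = 0.72; P(Shift=night, Outcome ∈ {rework, scrap, hold}) = 0.14 + 0.10 + 0.01 = 0.25.
P(Shift=night | Outcome ∈ {rework, scrap, hold}) = 0.25/0.72 = 0.347.

0.347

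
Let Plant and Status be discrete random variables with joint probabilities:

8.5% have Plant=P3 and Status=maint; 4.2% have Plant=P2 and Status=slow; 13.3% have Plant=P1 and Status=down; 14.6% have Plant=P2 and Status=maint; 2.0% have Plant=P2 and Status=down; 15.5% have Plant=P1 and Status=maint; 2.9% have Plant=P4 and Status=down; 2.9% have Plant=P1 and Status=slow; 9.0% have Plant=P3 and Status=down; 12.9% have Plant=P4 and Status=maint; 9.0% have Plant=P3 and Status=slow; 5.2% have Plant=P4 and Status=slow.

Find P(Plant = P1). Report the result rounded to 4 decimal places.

P(Plant=P1) = 0.029 + 0.133 + 0.155 = 0.317.

0.3170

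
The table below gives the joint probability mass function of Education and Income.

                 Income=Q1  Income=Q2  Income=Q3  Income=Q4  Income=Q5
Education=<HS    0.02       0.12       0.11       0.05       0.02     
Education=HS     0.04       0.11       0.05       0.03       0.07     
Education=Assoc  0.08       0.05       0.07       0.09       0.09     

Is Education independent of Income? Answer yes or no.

no

P(Education=Assoc) = 0.38 and P(Income=Q2) = 0.28, so their product is 0.1064, but P(Education=Assoc, Income=Q2) = 0.05. Since these differ, Education and Income are not independent.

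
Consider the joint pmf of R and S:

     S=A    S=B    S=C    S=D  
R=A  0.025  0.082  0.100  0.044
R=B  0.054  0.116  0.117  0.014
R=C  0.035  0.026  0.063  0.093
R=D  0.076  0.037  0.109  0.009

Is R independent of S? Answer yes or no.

P(R=C) = 0.217 and P(S=D) = 0.160, so their product is 0.03472, but P(R=C, S=D) = 0.093. Since these differ, R and S are not independent.

no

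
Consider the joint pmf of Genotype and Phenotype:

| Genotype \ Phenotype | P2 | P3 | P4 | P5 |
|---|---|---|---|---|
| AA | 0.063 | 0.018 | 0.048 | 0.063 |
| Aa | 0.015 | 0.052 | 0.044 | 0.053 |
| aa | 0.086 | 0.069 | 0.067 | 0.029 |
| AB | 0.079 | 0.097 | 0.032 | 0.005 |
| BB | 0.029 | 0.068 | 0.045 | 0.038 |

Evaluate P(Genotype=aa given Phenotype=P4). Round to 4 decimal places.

P(Phenotype=P4) = 0.048 + 0.044 + 0.067 + 0.032 + 0.045 = 0.236.
P(Genotype=aa | Phenotype=P4) = 0.067/0.236 = 0.2839.

0.2839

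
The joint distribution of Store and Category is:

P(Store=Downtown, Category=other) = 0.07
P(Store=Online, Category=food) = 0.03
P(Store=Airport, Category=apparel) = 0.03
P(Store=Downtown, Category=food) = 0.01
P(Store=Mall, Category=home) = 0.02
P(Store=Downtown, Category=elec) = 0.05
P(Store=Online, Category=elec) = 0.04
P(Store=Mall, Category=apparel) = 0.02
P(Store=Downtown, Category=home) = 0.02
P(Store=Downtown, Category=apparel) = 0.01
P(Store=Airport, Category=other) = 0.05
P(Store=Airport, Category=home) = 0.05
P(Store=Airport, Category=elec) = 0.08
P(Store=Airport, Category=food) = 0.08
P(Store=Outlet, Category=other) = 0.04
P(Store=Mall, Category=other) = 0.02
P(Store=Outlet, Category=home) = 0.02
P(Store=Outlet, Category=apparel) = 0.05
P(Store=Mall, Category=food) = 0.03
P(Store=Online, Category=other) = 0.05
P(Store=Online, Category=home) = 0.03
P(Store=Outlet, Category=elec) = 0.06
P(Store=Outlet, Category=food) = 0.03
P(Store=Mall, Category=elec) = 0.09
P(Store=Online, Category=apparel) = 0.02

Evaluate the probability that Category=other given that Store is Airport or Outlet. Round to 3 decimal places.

0.184

P(Store=Airport) = 0.08 + 0.03 + 0.08 + 0.05 + 0.05 = 0.29.
P(Store=Outlet) = 0.03 + 0.05 + 0.06 + 0.02 + 0.04 = 0.20.
P(Store ∈ {Airport, Outlet}) = 0.29 + 0.20 = 0.49; P(Category=other, Store ∈ {Airport, Outlet}) = 0.05 + 0.04 = 0.09.
P(Category=other | Store ∈ {Airport, Outlet}) = 0.09/0.49 = 0.184.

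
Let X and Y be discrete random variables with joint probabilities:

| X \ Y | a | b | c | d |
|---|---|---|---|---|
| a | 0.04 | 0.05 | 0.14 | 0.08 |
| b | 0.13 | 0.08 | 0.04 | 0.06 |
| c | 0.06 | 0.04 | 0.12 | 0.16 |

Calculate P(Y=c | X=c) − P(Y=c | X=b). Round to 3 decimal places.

0.187

P(X=c) = 0.06 + 0.04 + 0.12 + 0.16 = 0.38; P(Y=c | X=c) = 0.12/0.38 = 0.3158.
P(X=b) = 0.13 + 0.08 + 0.04 + 0.06 = 0.31; P(Y=c | X=b) = 0.04/0.31 = 0.1290.
Difference = 0.187.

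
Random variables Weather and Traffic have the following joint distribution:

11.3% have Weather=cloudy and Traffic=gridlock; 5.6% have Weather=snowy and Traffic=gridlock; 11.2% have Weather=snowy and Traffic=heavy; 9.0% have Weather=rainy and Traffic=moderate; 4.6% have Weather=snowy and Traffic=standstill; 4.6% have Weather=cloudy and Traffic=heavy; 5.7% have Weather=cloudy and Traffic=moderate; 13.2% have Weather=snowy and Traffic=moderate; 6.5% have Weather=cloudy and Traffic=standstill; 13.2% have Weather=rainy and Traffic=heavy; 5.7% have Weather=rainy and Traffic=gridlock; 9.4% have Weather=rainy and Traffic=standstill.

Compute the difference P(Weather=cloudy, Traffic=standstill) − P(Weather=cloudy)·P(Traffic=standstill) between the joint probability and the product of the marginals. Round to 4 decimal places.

0.0074

P(Weather=cloudy) = 0.057 + 0.046 + 0.113 + 0.065 = 0.281.
P(Traffic=standstill) = 0.065 + 0.094 + 0.046 = 0.205.
P(Weather=cloudy, Traffic=standstill) − P(Weather=cloudy)P(Traffic=standstill) = 0.065 − 0.281×0.205 = 0.0074.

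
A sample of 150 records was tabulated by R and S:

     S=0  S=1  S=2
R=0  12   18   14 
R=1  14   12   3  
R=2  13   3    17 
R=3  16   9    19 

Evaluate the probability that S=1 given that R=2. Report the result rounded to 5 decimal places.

0.09091

Total with R=2: 13 + 3 + 17 = 33.
P(S=1 | R=2) = 3/33 = 0.09091.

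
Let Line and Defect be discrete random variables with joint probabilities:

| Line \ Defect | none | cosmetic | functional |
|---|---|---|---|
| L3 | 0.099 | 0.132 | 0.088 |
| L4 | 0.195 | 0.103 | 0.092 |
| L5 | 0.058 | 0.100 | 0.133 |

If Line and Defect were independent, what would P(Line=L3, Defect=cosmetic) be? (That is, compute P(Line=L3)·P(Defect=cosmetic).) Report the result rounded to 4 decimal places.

P(Line=L3) = 0.099 + 0.132 + 0.088 = 0.319.
P(Defect=cosmetic) = 0.132 + 0.103 + 0.100 = 0.335.
Product: 0.319 × 0.335 = 0.1069.

0.1069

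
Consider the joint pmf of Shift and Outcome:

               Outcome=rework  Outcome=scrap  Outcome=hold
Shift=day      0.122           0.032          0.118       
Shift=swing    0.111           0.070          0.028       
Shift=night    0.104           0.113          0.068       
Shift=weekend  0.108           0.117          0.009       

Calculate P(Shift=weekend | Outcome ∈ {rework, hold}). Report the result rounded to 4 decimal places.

0.1751

P(Outcome=rework) = 0.122 + 0.111 + 0.104 + 0.108 = 0.445.
P(Outcome=hold) = 0.118 + 0.028 + 0.068 + 0.009 = 0.223.
P(Outcome ∈ {rework, hold}) = 0.445 + 0.223 = 0.668; P(Shift=weekend, Outcome ∈ {rework, hold}) = 0.108 + 0.009 = 0.117.
P(Shift=weekend | Outcome ∈ {rework, hold}) = 0.117/0.668 = 0.1751.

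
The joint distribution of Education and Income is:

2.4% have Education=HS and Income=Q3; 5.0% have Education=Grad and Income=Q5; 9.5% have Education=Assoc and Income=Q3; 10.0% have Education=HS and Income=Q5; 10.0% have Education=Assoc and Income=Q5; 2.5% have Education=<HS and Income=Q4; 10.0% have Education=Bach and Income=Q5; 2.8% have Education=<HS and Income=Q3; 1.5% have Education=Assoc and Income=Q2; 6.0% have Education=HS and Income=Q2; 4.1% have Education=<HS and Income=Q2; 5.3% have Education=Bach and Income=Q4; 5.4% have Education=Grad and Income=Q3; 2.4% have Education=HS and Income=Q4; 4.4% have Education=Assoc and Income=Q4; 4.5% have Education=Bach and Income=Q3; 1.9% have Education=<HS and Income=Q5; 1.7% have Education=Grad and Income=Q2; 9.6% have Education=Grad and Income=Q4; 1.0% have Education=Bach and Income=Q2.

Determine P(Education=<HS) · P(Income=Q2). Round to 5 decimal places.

P(Education=<HS) = 0.041 + 0.028 + 0.025 + 0.019 = 0.113.
P(Income=Q2) = 0.041 + 0.060 + 0.015 + 0.010 + 0.017 = 0.143.
Product: 0.113 × 0.143 = 0.01616.

0.01616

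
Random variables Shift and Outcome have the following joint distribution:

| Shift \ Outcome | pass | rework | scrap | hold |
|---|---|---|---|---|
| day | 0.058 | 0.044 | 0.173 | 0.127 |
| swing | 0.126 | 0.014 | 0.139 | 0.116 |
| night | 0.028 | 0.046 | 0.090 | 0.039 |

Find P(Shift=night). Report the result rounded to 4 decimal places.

P(Shift=night) = 0.028 + 0.046 + 0.090 + 0.039 = 0.203.

0.2030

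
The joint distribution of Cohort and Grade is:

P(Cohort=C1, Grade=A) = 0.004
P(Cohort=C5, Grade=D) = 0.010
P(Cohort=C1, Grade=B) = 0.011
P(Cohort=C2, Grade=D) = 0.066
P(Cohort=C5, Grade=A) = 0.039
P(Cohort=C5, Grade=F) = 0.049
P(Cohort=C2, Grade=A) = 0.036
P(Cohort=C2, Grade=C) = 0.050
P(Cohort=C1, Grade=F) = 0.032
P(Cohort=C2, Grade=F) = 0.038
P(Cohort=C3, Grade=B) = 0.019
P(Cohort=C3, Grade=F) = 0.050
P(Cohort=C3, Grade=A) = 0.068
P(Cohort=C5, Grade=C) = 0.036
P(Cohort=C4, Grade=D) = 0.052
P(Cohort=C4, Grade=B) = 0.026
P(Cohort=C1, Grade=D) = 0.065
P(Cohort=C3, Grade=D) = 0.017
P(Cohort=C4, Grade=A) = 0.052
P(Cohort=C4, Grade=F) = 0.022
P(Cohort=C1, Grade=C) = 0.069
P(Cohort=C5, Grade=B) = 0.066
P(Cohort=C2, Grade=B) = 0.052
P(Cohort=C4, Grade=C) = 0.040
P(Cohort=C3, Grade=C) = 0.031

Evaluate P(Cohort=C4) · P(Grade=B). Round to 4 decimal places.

P(Cohort=C4) = 0.052 + 0.026 + 0.040 + 0.052 + 0.022 = 0.192.
P(Grade=B) = 0.011 + 0.052 + 0.019 + 0.026 + 0.066 = 0.174.
Product: 0.192 × 0.174 = 0.0334.

0.0334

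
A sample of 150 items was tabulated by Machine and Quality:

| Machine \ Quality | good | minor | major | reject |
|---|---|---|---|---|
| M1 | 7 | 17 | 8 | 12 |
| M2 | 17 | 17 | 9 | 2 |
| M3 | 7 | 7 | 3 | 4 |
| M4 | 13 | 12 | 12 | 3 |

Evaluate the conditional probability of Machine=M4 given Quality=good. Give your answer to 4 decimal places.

0.2955

Total with Quality=good: 7 + 17 + 7 + 13 = 44.
P(Machine=M4 | Quality=good) = 13/44 = 0.2955.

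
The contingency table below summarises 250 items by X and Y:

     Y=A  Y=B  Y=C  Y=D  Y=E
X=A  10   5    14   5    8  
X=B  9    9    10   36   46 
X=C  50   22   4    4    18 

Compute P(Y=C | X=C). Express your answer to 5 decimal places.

Total with X=C: 50 + 22 + 4 + 4 + 18 = 98.
P(Y=C | X=C) = 4/98 = 0.04082.

0.04082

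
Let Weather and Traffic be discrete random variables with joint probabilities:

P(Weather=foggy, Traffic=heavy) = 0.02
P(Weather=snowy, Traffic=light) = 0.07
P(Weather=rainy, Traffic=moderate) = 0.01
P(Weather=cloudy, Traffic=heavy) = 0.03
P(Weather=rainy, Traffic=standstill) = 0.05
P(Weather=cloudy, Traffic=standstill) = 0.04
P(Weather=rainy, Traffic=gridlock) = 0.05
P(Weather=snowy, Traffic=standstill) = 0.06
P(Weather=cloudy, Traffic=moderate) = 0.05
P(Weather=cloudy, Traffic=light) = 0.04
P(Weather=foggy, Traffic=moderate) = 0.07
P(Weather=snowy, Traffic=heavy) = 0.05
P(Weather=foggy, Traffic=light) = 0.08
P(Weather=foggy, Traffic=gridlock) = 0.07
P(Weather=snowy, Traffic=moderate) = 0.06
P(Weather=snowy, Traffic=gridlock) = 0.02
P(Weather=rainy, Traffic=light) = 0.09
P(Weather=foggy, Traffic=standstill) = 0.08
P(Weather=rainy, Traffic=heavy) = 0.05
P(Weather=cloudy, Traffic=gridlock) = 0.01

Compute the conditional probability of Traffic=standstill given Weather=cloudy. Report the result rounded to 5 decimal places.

P(Weather=cloudy) = 0.04 + 0.05 + 0.03 + 0.01 + 0.04 = 0.17.
P(Traffic=standstill | Weather=cloudy) = 0.04/0.17 = 0.23529.

0.23529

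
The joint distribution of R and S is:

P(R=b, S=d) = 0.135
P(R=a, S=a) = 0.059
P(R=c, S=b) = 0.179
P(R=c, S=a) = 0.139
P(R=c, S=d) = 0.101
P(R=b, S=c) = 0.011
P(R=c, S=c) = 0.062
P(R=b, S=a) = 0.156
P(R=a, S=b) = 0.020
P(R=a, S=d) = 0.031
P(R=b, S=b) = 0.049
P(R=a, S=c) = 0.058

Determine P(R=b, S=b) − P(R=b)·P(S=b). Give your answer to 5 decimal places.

P(R=b) = 0.156 + 0.049 + 0.011 + 0.135 = 0.351.
P(S=b) = 0.020 + 0.049 + 0.179 = 0.248.
P(R=b, S=b) − P(R=b)P(S=b) = 0.049 − 0.351×0.248 = -0.03805.

-0.03805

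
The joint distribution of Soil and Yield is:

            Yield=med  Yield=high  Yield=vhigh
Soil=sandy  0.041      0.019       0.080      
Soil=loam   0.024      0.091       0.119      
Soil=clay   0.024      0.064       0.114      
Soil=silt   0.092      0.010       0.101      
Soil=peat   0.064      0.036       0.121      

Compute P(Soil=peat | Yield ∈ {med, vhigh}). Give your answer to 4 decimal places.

P(Yield=med) = 0.041 + 0.024 + 0.024 + 0.092 + 0.064 = 0.245.
P(Yield=vhigh) = 0.080 + 0.119 + 0.114 + 0.101 + 0.121 = 0.535.
P(Yield ∈ {med, vhigh}) = 0.245 + 0.535 = 0.780; P(Soil=peat, Yield ∈ {med, vhigh}) = 0.064 + 0.121 = 0.185.
P(Soil=peat | Yield ∈ {med, vhigh}) = 0.185/0.780 = 0.2372.

0.2372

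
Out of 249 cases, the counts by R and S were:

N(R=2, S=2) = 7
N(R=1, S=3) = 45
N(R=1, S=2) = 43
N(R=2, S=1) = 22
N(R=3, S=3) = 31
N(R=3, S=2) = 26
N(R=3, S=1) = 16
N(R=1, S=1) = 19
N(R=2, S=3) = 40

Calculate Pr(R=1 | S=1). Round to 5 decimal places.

0.33333

Total with S=1: 19 + 22 + 16 = 57.
P(R=1 | S=1) = 19/57 = 0.33333.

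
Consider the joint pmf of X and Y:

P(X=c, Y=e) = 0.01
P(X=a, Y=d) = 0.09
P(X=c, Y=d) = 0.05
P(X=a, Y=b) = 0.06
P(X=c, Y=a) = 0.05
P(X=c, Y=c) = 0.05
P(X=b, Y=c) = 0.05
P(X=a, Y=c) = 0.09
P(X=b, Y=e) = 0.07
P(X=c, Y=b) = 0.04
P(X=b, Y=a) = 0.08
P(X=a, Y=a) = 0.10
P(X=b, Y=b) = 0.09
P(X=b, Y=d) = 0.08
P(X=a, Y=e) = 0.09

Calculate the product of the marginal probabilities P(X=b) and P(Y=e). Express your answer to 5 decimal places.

P(X=b) = 0.08 + 0.09 + 0.05 + 0.08 + 0.07 = 0.37.
P(Y=e) = 0.09 + 0.07 + 0.01 = 0.17.
Product: 0.37 × 0.17 = 0.06290.

0.06290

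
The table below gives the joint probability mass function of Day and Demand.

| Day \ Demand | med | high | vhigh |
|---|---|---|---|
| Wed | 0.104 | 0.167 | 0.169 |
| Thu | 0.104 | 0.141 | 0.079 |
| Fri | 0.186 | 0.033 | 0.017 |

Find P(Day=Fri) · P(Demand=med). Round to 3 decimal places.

P(Day=Fri) = 0.186 + 0.033 + 0.017 = 0.236.
P(Demand=med) = 0.104 + 0.104 + 0.186 = 0.394.
Product: 0.236 × 0.394 = 0.093.

0.093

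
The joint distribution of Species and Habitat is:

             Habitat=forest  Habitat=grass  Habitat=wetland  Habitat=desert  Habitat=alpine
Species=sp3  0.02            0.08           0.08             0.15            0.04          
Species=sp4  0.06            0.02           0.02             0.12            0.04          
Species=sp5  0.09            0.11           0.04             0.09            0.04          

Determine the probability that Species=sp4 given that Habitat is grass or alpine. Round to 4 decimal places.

P(Habitat=grass) = 0.08 + 0.02 + 0.11 = 0.21.
P(Habitat=alpine) = 0.04 + 0.04 + 0.04 = 0.12.
P(Habitat ∈ {grass, alpine}) = 0.21 + 0.12 = 0.33; P(Species=sp4, Habitat ∈ {grass, alpine}) = 0.02 + 0.04 = 0.06.
P(Species=sp4 | Habitat ∈ {grass, alpine}) = 0.06/0.33 = 0.1818.

0.1818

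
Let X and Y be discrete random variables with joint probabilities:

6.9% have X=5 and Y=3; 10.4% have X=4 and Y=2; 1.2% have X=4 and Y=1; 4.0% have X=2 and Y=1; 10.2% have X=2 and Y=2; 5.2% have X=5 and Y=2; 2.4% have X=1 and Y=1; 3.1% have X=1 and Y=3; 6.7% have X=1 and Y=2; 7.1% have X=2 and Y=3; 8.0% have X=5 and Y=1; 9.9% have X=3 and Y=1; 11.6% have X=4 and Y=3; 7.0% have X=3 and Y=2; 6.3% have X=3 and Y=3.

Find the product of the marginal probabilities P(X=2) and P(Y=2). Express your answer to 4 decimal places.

P(X=2) = 0.040 + 0.102 + 0.071 = 0.213.
P(Y=2) = 0.067 + 0.102 + 0.070 + 0.104 + 0.052 = 0.395.
Product: 0.213 × 0.395 = 0.0841.

0.0841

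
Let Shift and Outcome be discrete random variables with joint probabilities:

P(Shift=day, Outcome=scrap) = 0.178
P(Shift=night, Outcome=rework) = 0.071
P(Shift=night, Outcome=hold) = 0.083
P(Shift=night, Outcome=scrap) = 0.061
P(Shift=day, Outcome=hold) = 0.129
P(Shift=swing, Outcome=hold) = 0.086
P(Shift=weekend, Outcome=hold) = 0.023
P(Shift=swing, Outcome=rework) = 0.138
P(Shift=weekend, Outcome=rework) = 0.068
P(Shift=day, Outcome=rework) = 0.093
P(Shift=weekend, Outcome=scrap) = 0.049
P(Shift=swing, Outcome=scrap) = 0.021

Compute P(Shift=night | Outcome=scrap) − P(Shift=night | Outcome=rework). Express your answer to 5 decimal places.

P(Outcome=scrap) = 0.178 + 0.021 + 0.061 + 0.049 = 0.309; P(Shift=night | Outcome=scrap) = 0.061/0.309 = 0.197411.
P(Outcome=rework) = 0.093 + 0.138 + 0.071 + 0.068 = 0.370; P(Shift=night | Outcome=rework) = 0.071/0.370 = 0.191892.
Difference = 0.00552.

0.00552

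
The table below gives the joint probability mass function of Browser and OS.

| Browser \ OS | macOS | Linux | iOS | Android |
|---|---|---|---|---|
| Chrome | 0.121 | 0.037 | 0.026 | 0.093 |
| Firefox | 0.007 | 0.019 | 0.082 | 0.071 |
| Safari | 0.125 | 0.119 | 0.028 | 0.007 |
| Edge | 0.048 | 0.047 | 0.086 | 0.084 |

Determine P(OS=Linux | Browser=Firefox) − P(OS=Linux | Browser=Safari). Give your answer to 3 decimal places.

P(Browser=Firefox) = 0.007 + 0.019 + 0.082 + 0.071 = 0.179; P(OS=Linux | Browser=Firefox) = 0.019/0.179 = 0.1061.
P(Browser=Safari) = 0.125 + 0.119 + 0.028 + 0.007 = 0.279; P(OS=Linux | Browser=Safari) = 0.119/0.279 = 0.4265.
Difference = -0.320.

-0.320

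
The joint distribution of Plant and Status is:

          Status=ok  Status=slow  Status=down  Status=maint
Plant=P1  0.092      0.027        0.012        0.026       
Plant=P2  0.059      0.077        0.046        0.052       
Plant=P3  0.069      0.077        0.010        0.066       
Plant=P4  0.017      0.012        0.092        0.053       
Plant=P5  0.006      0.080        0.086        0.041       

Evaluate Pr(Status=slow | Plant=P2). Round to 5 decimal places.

0.32906

P(Plant=P2) = 0.059 + 0.077 + 0.046 + 0.052 = 0.234.
P(Status=slow | Plant=P2) = 0.077/0.234 = 0.32906.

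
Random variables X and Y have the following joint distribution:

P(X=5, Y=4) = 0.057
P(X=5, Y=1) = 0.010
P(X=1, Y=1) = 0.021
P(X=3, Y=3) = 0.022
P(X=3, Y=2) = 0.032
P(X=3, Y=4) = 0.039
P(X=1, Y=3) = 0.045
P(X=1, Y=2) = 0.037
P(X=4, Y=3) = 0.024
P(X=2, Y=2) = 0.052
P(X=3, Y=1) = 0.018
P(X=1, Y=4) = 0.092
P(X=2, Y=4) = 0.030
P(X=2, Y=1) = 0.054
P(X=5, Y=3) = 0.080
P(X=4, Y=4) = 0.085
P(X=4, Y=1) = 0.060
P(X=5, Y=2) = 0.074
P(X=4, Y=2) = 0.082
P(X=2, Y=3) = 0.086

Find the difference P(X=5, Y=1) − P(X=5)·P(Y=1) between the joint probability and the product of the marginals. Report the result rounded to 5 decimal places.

-0.02602

P(X=5) = 0.010 + 0.074 + 0.080 + 0.057 = 0.221.
P(Y=1) = 0.021 + 0.054 + 0.018 + 0.060 + 0.010 = 0.163.
P(X=5, Y=1) − P(X=5)P(Y=1) = 0.010 − 0.221×0.163 = -0.02602.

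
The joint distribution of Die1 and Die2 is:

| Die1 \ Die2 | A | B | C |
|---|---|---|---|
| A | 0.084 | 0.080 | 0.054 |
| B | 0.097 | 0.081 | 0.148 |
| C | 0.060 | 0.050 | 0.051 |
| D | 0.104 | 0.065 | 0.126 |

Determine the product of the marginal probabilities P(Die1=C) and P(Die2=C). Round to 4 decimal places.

0.0610

P(Die1=C) = 0.060 + 0.050 + 0.051 = 0.161.
P(Die2=C) = 0.054 + 0.148 + 0.051 + 0.126 = 0.379.
Product: 0.161 × 0.379 = 0.0610.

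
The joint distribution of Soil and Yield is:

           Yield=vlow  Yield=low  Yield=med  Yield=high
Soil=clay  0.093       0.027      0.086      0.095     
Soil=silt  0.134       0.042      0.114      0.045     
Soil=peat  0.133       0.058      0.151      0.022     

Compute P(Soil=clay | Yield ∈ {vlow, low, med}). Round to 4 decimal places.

P(Yield=vlow) = 0.093 + 0.134 + 0.133 = 0.360.
P(Yield=low) = 0.027 + 0.042 + 0.058 = 0.127.
P(Yield=med) = 0.086 + 0.114 + 0.151 = 0.351.
P(Yield ∈ {vlow, low, med}) = 0.360 + 0.127 + 0.351 = 0.838; P(Soil=clay, Yield ∈ {vlow, low, med}) = 0.093 + 0.027 + 0.086 = 0.206.
P(Soil=clay | Yield ∈ {vlow, low, med}) = 0.206/0.838 = 0.2458.

0.2458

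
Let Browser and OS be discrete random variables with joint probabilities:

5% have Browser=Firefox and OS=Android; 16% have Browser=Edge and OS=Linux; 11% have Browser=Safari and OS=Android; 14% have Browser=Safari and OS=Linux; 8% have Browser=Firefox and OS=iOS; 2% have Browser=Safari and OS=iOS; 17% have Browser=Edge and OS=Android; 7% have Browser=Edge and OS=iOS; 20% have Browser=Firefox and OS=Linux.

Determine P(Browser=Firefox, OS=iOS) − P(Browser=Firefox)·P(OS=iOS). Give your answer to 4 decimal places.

P(Browser=Firefox) = 0.20 + 0.08 + 0.05 = 0.33.
P(OS=iOS) = 0.08 + 0.02 + 0.07 = 0.17.
P(Browser=Firefox, OS=iOS) − P(Browser=Firefox)P(OS=iOS) = 0.08 − 0.33×0.17 = 0.0239.

0.0239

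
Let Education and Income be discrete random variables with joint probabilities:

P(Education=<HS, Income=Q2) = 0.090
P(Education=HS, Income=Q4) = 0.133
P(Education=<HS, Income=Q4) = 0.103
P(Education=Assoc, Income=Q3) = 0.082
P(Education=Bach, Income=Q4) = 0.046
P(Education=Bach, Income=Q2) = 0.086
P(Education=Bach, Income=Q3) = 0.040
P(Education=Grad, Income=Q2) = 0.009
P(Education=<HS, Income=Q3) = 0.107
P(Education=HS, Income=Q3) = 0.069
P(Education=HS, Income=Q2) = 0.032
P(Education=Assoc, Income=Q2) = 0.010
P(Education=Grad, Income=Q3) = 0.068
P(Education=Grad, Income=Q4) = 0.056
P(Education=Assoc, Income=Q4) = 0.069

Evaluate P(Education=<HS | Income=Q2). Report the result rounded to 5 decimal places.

0.39648

P(Income=Q2) = 0.090 + 0.032 + 0.010 + 0.086 + 0.009 = 0.227.
P(Education=<HS | Income=Q2) = 0.090/0.227 = 0.39648.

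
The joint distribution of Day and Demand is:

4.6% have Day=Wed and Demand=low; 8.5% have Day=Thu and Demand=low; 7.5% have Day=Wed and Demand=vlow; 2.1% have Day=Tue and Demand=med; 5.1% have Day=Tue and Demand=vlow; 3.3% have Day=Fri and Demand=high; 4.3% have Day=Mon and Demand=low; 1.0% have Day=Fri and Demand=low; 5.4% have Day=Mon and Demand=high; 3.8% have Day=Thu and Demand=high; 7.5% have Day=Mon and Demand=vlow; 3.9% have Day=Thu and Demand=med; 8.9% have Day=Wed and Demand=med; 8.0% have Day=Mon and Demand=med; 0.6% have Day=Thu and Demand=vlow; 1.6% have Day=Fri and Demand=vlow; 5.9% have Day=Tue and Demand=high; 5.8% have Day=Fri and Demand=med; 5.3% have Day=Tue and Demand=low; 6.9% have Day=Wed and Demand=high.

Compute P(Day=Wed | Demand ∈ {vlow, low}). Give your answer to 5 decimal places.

P(Demand=vlow) = 0.075 + 0.051 + 0.075 + 0.006 + 0.016 = 0.223.
P(Demand=low) = 0.043 + 0.053 + 0.046 + 0.085 + 0.010 = 0.237.
P(Demand ∈ {vlow, low}) = 0.223 + 0.237 = 0.460; P(Day=Wed, Demand ∈ {vlow, low}) = 0.075 + 0.046 = 0.121.
P(Day=Wed | Demand ∈ {vlow, low}) = 0.121/0.460 = 0.26304.

0.26304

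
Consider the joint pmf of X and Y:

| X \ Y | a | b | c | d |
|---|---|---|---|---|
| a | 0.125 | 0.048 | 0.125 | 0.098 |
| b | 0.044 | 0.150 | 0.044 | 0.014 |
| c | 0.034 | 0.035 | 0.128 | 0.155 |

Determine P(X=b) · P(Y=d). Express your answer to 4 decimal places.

0.0673

P(X=b) = 0.044 + 0.150 + 0.044 + 0.014 = 0.252.
P(Y=d) = 0.098 + 0.014 + 0.155 = 0.267.
Product: 0.252 × 0.267 = 0.0673.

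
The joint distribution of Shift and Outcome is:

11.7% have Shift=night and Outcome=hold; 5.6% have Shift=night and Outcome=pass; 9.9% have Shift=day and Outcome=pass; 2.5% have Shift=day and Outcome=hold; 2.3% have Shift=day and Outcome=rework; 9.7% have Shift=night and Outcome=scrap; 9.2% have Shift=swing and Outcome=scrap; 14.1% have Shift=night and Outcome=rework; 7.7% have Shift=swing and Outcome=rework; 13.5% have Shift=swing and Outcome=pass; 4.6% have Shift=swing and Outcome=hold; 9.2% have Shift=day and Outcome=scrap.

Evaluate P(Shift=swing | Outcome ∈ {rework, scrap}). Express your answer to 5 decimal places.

P(Outcome=rework) = 0.023 + 0.077 + 0.141 = 0.241.
P(Outcome=scrap) = 0.092 + 0.092 + 0.097 = 0.281.
P(Outcome ∈ {rework, scrap}) = 0.241 + 0.281 = 0.522; P(Shift=swing, Outcome ∈ {rework, scrap}) = 0.077 + 0.092 = 0.169.
P(Shift=swing | Outcome ∈ {rework, scrap}) = 0.169/0.522 = 0.32375.

0.32375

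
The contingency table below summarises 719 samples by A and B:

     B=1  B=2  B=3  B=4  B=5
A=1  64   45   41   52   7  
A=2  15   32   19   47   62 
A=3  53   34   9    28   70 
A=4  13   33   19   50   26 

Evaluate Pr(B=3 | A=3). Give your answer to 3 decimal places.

Total with A=3: 53 + 34 + 9 + 28 + 70 = 194.
P(B=3 | A=3) = 9/194 = 0.046.

0.046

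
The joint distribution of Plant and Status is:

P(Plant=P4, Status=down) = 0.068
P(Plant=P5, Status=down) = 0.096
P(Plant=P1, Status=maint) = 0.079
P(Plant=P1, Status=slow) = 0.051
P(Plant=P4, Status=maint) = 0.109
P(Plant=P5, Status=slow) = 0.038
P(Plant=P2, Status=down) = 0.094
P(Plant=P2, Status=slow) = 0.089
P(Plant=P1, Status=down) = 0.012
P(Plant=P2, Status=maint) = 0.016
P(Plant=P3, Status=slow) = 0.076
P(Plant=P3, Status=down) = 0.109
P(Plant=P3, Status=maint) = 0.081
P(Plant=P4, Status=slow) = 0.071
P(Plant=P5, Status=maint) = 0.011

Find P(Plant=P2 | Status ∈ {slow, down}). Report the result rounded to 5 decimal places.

0.25994

P(Status=slow) = 0.051 + 0.089 + 0.076 + 0.071 + 0.038 = 0.325.
P(Status=down) = 0.012 + 0.094 + 0.109 + 0.068 + 0.096 = 0.379.
P(Status ∈ {slow, down}) = 0.325 + 0.379 = 0.704; P(Plant=P2, Status ∈ {slow, down}) = 0.089 + 0.094 = 0.183.
P(Plant=P2 | Status ∈ {slow, down}) = 0.183/0.704 = 0.25994.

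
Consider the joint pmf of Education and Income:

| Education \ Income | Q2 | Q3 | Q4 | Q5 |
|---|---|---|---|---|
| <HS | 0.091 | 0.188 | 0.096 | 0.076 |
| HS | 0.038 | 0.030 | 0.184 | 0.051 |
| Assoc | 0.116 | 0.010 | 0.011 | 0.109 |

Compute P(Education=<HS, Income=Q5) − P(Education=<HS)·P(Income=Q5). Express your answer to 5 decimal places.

-0.03044

P(Education=<HS) = 0.091 + 0.188 + 0.096 + 0.076 = 0.451.
P(Income=Q5) = 0.076 + 0.051 + 0.109 = 0.236.
P(Education=<HS, Income=Q5) − P(Education=<HS)P(Income=Q5) = 0.076 − 0.451×0.236 = -0.03044.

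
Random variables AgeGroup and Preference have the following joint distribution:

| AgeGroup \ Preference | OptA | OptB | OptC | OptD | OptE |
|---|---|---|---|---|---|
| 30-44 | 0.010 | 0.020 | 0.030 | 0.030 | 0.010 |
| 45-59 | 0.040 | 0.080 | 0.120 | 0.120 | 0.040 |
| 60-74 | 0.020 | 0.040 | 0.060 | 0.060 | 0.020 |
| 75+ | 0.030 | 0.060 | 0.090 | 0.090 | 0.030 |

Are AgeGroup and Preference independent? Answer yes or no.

Every cell satisfies P(AgeGroup,Preference) = P(AgeGroup)·P(Preference). For instance P(AgeGroup=60-74) = 0.200, P(Preference=OptC) = 0.300, and 0.200×0.300 = 0.060 matches the joint entry. So AgeGroup and Preference are independent.

yes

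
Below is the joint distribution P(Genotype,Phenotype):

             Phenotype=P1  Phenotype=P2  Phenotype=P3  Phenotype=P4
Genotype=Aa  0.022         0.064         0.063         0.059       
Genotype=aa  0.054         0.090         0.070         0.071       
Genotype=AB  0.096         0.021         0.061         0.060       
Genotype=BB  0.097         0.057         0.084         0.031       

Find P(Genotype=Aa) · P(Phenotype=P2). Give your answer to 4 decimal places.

P(Genotype=Aa) = 0.022 + 0.064 + 0.063 + 0.059 = 0.208.
P(Phenotype=P2) = 0.064 + 0.090 + 0.021 + 0.057 = 0.232.
Product: 0.208 × 0.232 = 0.0483.

0.0483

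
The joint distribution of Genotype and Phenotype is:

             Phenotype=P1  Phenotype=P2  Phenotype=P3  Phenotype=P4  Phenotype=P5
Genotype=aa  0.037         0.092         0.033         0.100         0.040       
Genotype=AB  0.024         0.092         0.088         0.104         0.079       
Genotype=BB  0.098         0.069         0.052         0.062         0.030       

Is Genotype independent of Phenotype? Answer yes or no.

no

P(Genotype=BB) = 0.311 and P(Phenotype=P1) = 0.159, so their product is 0.04945, but P(Genotype=BB, Phenotype=P1) = 0.098. Since these differ, Genotype and Phenotype are not independent.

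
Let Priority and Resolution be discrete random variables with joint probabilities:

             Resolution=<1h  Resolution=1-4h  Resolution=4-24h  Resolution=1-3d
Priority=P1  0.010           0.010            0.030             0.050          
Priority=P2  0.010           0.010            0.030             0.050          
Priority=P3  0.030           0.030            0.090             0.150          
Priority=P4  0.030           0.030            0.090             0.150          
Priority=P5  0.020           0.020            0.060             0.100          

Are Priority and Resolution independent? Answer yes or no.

Every cell satisfies P(Priority,Resolution) = P(Priority)·P(Resolution). For instance P(Priority=P5) = 0.200, P(Resolution=1-3d) = 0.500, and 0.200×0.500 = 0.100 matches the joint entry. So Priority and Resolution are independent.

yes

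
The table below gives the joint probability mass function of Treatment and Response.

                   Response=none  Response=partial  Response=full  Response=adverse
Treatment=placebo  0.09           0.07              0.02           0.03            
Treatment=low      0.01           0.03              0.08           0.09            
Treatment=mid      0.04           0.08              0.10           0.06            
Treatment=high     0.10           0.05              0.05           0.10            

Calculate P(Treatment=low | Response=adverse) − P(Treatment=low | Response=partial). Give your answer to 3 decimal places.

P(Response=adverse) = 0.03 + 0.09 + 0.06 + 0.10 = 0.28; P(Treatment=low | Response=adverse) = 0.09/0.28 = 0.3214.
P(Response=partial) = 0.07 + 0.03 + 0.08 + 0.05 = 0.23; P(Treatment=low | Response=partial) = 0.03/0.23 = 0.1304.
Difference = 0.191.

0.191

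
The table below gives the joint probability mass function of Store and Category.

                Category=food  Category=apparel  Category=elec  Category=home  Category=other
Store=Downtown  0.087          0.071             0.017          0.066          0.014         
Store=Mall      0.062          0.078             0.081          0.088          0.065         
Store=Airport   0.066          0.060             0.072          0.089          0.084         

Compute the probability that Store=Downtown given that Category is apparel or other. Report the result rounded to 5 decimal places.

P(Category=apparel) = 0.071 + 0.078 + 0.060 = 0.209.
P(Category=other) = 0.014 + 0.065 + 0.084 = 0.163.
P(Category ∈ {apparel, other}) = 0.209 + 0.163 = 0.372; P(Store=Downtown, Category ∈ {apparel, other}) = 0.071 + 0.014 = 0.085.
P(Store=Downtown | Category ∈ {apparel, other}) = 0.085/0.372 = 0.22849.

0.22849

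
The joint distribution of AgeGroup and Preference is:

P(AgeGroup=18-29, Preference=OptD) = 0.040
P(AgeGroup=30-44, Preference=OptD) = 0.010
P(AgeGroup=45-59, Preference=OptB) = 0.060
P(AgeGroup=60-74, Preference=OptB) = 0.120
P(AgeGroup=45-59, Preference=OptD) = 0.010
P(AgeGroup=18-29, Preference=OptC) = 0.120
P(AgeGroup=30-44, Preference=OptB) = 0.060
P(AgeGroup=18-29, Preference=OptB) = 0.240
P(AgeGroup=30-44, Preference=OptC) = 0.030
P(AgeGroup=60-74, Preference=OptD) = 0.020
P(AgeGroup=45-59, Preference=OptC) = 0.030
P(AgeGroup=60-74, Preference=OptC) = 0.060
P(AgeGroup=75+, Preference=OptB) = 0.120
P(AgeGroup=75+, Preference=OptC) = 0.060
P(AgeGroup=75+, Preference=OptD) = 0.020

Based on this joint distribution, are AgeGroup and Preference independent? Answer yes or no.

yes

Every cell satisfies P(AgeGroup,Preference) = P(AgeGroup)·P(Preference). For instance P(AgeGroup=75+) = 0.200, P(Preference=OptB) = 0.600, and 0.200×0.600 = 0.120 matches the joint entry. So AgeGroup and Preference are independent.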